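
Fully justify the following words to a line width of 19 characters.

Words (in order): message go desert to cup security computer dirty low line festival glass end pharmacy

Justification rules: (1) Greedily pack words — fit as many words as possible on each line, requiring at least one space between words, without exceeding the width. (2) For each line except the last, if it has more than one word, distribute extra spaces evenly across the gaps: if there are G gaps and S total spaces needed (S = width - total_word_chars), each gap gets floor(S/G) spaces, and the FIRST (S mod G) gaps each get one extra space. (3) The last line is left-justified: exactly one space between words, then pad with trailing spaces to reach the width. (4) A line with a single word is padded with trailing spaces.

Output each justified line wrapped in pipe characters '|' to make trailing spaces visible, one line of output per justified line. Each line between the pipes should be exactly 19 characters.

Answer: |message  go  desert|
|to   cup   security|
|computer  dirty low|
|line festival glass|
|end pharmacy       |

Derivation:
Line 1: ['message', 'go', 'desert'] (min_width=17, slack=2)
Line 2: ['to', 'cup', 'security'] (min_width=15, slack=4)
Line 3: ['computer', 'dirty', 'low'] (min_width=18, slack=1)
Line 4: ['line', 'festival', 'glass'] (min_width=19, slack=0)
Line 5: ['end', 'pharmacy'] (min_width=12, slack=7)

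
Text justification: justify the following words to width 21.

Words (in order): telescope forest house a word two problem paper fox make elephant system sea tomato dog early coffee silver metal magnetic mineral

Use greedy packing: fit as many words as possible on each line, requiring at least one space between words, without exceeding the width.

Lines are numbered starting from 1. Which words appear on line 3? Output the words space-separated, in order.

Answer: problem paper fox

Derivation:
Line 1: ['telescope', 'forest'] (min_width=16, slack=5)
Line 2: ['house', 'a', 'word', 'two'] (min_width=16, slack=5)
Line 3: ['problem', 'paper', 'fox'] (min_width=17, slack=4)
Line 4: ['make', 'elephant', 'system'] (min_width=20, slack=1)
Line 5: ['sea', 'tomato', 'dog', 'early'] (min_width=20, slack=1)
Line 6: ['coffee', 'silver', 'metal'] (min_width=19, slack=2)
Line 7: ['magnetic', 'mineral'] (min_width=16, slack=5)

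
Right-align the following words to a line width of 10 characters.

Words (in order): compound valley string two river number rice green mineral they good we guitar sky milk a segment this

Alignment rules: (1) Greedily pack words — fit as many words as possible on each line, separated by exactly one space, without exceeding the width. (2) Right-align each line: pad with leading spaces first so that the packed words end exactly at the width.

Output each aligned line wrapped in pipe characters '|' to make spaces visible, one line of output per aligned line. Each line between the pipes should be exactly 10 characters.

Answer: |  compound|
|    valley|
|string two|
|     river|
|    number|
|rice green|
|   mineral|
| they good|
| we guitar|
|sky milk a|
|   segment|
|      this|

Derivation:
Line 1: ['compound'] (min_width=8, slack=2)
Line 2: ['valley'] (min_width=6, slack=4)
Line 3: ['string', 'two'] (min_width=10, slack=0)
Line 4: ['river'] (min_width=5, slack=5)
Line 5: ['number'] (min_width=6, slack=4)
Line 6: ['rice', 'green'] (min_width=10, slack=0)
Line 7: ['mineral'] (min_width=7, slack=3)
Line 8: ['they', 'good'] (min_width=9, slack=1)
Line 9: ['we', 'guitar'] (min_width=9, slack=1)
Line 10: ['sky', 'milk', 'a'] (min_width=10, slack=0)
Line 11: ['segment'] (min_width=7, slack=3)
Line 12: ['this'] (min_width=4, slack=6)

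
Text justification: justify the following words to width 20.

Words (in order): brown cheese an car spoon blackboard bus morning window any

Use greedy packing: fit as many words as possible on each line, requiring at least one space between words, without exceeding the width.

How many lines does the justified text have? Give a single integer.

Answer: 3

Derivation:
Line 1: ['brown', 'cheese', 'an', 'car'] (min_width=19, slack=1)
Line 2: ['spoon', 'blackboard', 'bus'] (min_width=20, slack=0)
Line 3: ['morning', 'window', 'any'] (min_width=18, slack=2)
Total lines: 3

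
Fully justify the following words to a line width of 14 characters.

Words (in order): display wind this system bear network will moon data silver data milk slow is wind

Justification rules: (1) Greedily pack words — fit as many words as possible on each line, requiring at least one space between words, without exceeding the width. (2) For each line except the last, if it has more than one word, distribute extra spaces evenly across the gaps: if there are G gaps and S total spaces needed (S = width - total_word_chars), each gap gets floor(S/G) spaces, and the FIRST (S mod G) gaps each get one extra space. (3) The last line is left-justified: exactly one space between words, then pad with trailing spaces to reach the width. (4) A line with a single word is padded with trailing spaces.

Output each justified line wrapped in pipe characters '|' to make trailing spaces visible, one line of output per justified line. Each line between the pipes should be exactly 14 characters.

Answer: |display   wind|
|this    system|
|bear   network|
|will moon data|
|silver    data|
|milk  slow  is|
|wind          |

Derivation:
Line 1: ['display', 'wind'] (min_width=12, slack=2)
Line 2: ['this', 'system'] (min_width=11, slack=3)
Line 3: ['bear', 'network'] (min_width=12, slack=2)
Line 4: ['will', 'moon', 'data'] (min_width=14, slack=0)
Line 5: ['silver', 'data'] (min_width=11, slack=3)
Line 6: ['milk', 'slow', 'is'] (min_width=12, slack=2)
Line 7: ['wind'] (min_width=4, slack=10)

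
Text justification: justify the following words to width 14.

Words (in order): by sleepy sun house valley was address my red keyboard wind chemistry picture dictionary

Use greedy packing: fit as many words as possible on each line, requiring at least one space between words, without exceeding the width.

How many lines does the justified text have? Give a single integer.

Answer: 7

Derivation:
Line 1: ['by', 'sleepy', 'sun'] (min_width=13, slack=1)
Line 2: ['house', 'valley'] (min_width=12, slack=2)
Line 3: ['was', 'address', 'my'] (min_width=14, slack=0)
Line 4: ['red', 'keyboard'] (min_width=12, slack=2)
Line 5: ['wind', 'chemistry'] (min_width=14, slack=0)
Line 6: ['picture'] (min_width=7, slack=7)
Line 7: ['dictionary'] (min_width=10, slack=4)
Total lines: 7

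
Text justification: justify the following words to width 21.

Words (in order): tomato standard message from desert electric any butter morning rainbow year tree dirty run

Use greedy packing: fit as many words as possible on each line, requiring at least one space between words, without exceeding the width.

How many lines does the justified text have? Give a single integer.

Line 1: ['tomato', 'standard'] (min_width=15, slack=6)
Line 2: ['message', 'from', 'desert'] (min_width=19, slack=2)
Line 3: ['electric', 'any', 'butter'] (min_width=19, slack=2)
Line 4: ['morning', 'rainbow', 'year'] (min_width=20, slack=1)
Line 5: ['tree', 'dirty', 'run'] (min_width=14, slack=7)
Total lines: 5

Answer: 5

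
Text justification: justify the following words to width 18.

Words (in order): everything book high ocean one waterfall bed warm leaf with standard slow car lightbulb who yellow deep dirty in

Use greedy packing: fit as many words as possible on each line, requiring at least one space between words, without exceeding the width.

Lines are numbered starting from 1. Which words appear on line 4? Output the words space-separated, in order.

Line 1: ['everything', 'book'] (min_width=15, slack=3)
Line 2: ['high', 'ocean', 'one'] (min_width=14, slack=4)
Line 3: ['waterfall', 'bed', 'warm'] (min_width=18, slack=0)
Line 4: ['leaf', 'with', 'standard'] (min_width=18, slack=0)
Line 5: ['slow', 'car', 'lightbulb'] (min_width=18, slack=0)
Line 6: ['who', 'yellow', 'deep'] (min_width=15, slack=3)
Line 7: ['dirty', 'in'] (min_width=8, slack=10)

Answer: leaf with standard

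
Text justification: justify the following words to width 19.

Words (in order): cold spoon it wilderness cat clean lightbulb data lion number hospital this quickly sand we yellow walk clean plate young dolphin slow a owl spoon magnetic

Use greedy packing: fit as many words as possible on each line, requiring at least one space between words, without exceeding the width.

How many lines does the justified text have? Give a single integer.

Line 1: ['cold', 'spoon', 'it'] (min_width=13, slack=6)
Line 2: ['wilderness', 'cat'] (min_width=14, slack=5)
Line 3: ['clean', 'lightbulb'] (min_width=15, slack=4)
Line 4: ['data', 'lion', 'number'] (min_width=16, slack=3)
Line 5: ['hospital', 'this'] (min_width=13, slack=6)
Line 6: ['quickly', 'sand', 'we'] (min_width=15, slack=4)
Line 7: ['yellow', 'walk', 'clean'] (min_width=17, slack=2)
Line 8: ['plate', 'young', 'dolphin'] (min_width=19, slack=0)
Line 9: ['slow', 'a', 'owl', 'spoon'] (min_width=16, slack=3)
Line 10: ['magnetic'] (min_width=8, slack=11)
Total lines: 10

Answer: 10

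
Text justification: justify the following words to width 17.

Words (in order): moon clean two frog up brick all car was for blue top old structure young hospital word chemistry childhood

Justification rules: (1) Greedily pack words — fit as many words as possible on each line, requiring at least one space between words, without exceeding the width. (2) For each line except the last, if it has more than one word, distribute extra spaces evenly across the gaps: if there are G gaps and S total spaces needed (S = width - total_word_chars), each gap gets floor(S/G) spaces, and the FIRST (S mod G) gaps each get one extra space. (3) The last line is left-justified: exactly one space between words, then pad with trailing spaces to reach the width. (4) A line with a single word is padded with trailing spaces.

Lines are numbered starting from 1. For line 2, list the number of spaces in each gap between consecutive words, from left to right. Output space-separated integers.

Answer: 1 1 1

Derivation:
Line 1: ['moon', 'clean', 'two'] (min_width=14, slack=3)
Line 2: ['frog', 'up', 'brick', 'all'] (min_width=17, slack=0)
Line 3: ['car', 'was', 'for', 'blue'] (min_width=16, slack=1)
Line 4: ['top', 'old', 'structure'] (min_width=17, slack=0)
Line 5: ['young', 'hospital'] (min_width=14, slack=3)
Line 6: ['word', 'chemistry'] (min_width=14, slack=3)
Line 7: ['childhood'] (min_width=9, slack=8)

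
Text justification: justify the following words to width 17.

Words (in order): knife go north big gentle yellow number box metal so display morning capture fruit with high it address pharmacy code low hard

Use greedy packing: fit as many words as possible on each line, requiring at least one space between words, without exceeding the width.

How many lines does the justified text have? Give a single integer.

Answer: 9

Derivation:
Line 1: ['knife', 'go', 'north'] (min_width=14, slack=3)
Line 2: ['big', 'gentle', 'yellow'] (min_width=17, slack=0)
Line 3: ['number', 'box', 'metal'] (min_width=16, slack=1)
Line 4: ['so', 'display'] (min_width=10, slack=7)
Line 5: ['morning', 'capture'] (min_width=15, slack=2)
Line 6: ['fruit', 'with', 'high'] (min_width=15, slack=2)
Line 7: ['it', 'address'] (min_width=10, slack=7)
Line 8: ['pharmacy', 'code', 'low'] (min_width=17, slack=0)
Line 9: ['hard'] (min_width=4, slack=13)
Total lines: 9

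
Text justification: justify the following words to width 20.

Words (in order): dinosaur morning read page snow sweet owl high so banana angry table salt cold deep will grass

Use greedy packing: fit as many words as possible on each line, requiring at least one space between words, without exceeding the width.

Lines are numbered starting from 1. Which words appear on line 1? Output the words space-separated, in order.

Answer: dinosaur morning

Derivation:
Line 1: ['dinosaur', 'morning'] (min_width=16, slack=4)
Line 2: ['read', 'page', 'snow', 'sweet'] (min_width=20, slack=0)
Line 3: ['owl', 'high', 'so', 'banana'] (min_width=18, slack=2)
Line 4: ['angry', 'table', 'salt'] (min_width=16, slack=4)
Line 5: ['cold', 'deep', 'will', 'grass'] (min_width=20, slack=0)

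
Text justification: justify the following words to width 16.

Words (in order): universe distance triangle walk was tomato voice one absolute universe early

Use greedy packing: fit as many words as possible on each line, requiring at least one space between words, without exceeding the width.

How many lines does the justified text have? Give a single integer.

Answer: 6

Derivation:
Line 1: ['universe'] (min_width=8, slack=8)
Line 2: ['distance'] (min_width=8, slack=8)
Line 3: ['triangle', 'walk'] (min_width=13, slack=3)
Line 4: ['was', 'tomato', 'voice'] (min_width=16, slack=0)
Line 5: ['one', 'absolute'] (min_width=12, slack=4)
Line 6: ['universe', 'early'] (min_width=14, slack=2)
Total lines: 6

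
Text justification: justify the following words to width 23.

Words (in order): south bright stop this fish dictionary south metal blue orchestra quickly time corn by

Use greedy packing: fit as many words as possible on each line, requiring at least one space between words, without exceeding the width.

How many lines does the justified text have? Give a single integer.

Line 1: ['south', 'bright', 'stop', 'this'] (min_width=22, slack=1)
Line 2: ['fish', 'dictionary', 'south'] (min_width=21, slack=2)
Line 3: ['metal', 'blue', 'orchestra'] (min_width=20, slack=3)
Line 4: ['quickly', 'time', 'corn', 'by'] (min_width=20, slack=3)
Total lines: 4

Answer: 4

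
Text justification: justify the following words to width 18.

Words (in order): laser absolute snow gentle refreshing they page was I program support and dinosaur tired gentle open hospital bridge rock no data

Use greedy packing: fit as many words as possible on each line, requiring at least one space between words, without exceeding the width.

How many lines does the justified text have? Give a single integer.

Line 1: ['laser', 'absolute'] (min_width=14, slack=4)
Line 2: ['snow', 'gentle'] (min_width=11, slack=7)
Line 3: ['refreshing', 'they'] (min_width=15, slack=3)
Line 4: ['page', 'was', 'I', 'program'] (min_width=18, slack=0)
Line 5: ['support', 'and'] (min_width=11, slack=7)
Line 6: ['dinosaur', 'tired'] (min_width=14, slack=4)
Line 7: ['gentle', 'open'] (min_width=11, slack=7)
Line 8: ['hospital', 'bridge'] (min_width=15, slack=3)
Line 9: ['rock', 'no', 'data'] (min_width=12, slack=6)
Total lines: 9

Answer: 9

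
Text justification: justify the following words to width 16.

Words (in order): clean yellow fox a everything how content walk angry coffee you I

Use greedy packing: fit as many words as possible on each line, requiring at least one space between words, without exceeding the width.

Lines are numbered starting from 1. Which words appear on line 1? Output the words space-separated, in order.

Line 1: ['clean', 'yellow', 'fox'] (min_width=16, slack=0)
Line 2: ['a', 'everything', 'how'] (min_width=16, slack=0)
Line 3: ['content', 'walk'] (min_width=12, slack=4)
Line 4: ['angry', 'coffee', 'you'] (min_width=16, slack=0)
Line 5: ['I'] (min_width=1, slack=15)

Answer: clean yellow fox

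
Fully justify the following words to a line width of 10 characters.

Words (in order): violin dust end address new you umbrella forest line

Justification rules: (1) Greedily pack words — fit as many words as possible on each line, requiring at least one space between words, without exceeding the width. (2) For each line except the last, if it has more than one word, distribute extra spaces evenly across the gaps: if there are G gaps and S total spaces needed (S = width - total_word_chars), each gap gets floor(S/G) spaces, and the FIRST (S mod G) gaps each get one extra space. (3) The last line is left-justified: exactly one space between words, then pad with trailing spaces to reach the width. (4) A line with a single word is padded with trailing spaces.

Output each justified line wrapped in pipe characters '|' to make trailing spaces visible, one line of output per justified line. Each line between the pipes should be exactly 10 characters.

Line 1: ['violin'] (min_width=6, slack=4)
Line 2: ['dust', 'end'] (min_width=8, slack=2)
Line 3: ['address'] (min_width=7, slack=3)
Line 4: ['new', 'you'] (min_width=7, slack=3)
Line 5: ['umbrella'] (min_width=8, slack=2)
Line 6: ['forest'] (min_width=6, slack=4)
Line 7: ['line'] (min_width=4, slack=6)

Answer: |violin    |
|dust   end|
|address   |
|new    you|
|umbrella  |
|forest    |
|line      |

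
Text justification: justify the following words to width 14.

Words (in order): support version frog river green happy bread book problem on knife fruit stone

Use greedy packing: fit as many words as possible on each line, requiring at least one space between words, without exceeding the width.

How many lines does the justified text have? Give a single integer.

Answer: 7

Derivation:
Line 1: ['support'] (min_width=7, slack=7)
Line 2: ['version', 'frog'] (min_width=12, slack=2)
Line 3: ['river', 'green'] (min_width=11, slack=3)
Line 4: ['happy', 'bread'] (min_width=11, slack=3)
Line 5: ['book', 'problem'] (min_width=12, slack=2)
Line 6: ['on', 'knife', 'fruit'] (min_width=14, slack=0)
Line 7: ['stone'] (min_width=5, slack=9)
Total lines: 7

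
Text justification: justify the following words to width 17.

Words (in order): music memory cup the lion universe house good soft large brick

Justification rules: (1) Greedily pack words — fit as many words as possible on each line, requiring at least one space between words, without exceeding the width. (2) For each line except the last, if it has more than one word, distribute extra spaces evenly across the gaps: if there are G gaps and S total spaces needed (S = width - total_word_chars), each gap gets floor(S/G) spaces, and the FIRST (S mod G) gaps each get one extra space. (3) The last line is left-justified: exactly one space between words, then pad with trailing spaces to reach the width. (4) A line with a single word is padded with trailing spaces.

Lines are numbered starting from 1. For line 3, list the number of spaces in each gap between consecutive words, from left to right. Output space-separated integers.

Answer: 2 2

Derivation:
Line 1: ['music', 'memory', 'cup'] (min_width=16, slack=1)
Line 2: ['the', 'lion', 'universe'] (min_width=17, slack=0)
Line 3: ['house', 'good', 'soft'] (min_width=15, slack=2)
Line 4: ['large', 'brick'] (min_width=11, slack=6)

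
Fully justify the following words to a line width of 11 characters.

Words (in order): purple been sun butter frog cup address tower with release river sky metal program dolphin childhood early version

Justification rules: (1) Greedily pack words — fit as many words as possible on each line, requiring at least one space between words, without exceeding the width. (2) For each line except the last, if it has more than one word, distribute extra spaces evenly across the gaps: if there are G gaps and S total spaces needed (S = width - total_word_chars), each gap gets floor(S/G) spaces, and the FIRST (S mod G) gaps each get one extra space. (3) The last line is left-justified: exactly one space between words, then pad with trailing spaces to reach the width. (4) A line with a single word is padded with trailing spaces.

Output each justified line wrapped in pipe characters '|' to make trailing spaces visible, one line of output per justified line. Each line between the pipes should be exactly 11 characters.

Line 1: ['purple', 'been'] (min_width=11, slack=0)
Line 2: ['sun', 'butter'] (min_width=10, slack=1)
Line 3: ['frog', 'cup'] (min_width=8, slack=3)
Line 4: ['address'] (min_width=7, slack=4)
Line 5: ['tower', 'with'] (min_width=10, slack=1)
Line 6: ['release'] (min_width=7, slack=4)
Line 7: ['river', 'sky'] (min_width=9, slack=2)
Line 8: ['metal'] (min_width=5, slack=6)
Line 9: ['program'] (min_width=7, slack=4)
Line 10: ['dolphin'] (min_width=7, slack=4)
Line 11: ['childhood'] (min_width=9, slack=2)
Line 12: ['early'] (min_width=5, slack=6)
Line 13: ['version'] (min_width=7, slack=4)

Answer: |purple been|
|sun  butter|
|frog    cup|
|address    |
|tower  with|
|release    |
|river   sky|
|metal      |
|program    |
|dolphin    |
|childhood  |
|early      |
|version    |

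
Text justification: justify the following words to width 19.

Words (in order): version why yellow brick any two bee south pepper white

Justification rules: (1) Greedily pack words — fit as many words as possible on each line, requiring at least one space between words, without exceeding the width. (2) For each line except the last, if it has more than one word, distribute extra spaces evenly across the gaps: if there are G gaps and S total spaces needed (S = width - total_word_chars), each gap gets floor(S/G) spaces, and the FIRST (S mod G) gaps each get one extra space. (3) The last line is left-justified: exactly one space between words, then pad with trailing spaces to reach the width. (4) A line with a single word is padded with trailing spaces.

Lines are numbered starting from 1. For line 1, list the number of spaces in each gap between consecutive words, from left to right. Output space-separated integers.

Line 1: ['version', 'why', 'yellow'] (min_width=18, slack=1)
Line 2: ['brick', 'any', 'two', 'bee'] (min_width=17, slack=2)
Line 3: ['south', 'pepper', 'white'] (min_width=18, slack=1)

Answer: 2 1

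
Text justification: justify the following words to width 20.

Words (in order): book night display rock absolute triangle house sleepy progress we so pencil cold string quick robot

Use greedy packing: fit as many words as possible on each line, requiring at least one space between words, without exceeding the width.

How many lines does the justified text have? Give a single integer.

Line 1: ['book', 'night', 'display'] (min_width=18, slack=2)
Line 2: ['rock', 'absolute'] (min_width=13, slack=7)
Line 3: ['triangle', 'house'] (min_width=14, slack=6)
Line 4: ['sleepy', 'progress', 'we'] (min_width=18, slack=2)
Line 5: ['so', 'pencil', 'cold'] (min_width=14, slack=6)
Line 6: ['string', 'quick', 'robot'] (min_width=18, slack=2)
Total lines: 6

Answer: 6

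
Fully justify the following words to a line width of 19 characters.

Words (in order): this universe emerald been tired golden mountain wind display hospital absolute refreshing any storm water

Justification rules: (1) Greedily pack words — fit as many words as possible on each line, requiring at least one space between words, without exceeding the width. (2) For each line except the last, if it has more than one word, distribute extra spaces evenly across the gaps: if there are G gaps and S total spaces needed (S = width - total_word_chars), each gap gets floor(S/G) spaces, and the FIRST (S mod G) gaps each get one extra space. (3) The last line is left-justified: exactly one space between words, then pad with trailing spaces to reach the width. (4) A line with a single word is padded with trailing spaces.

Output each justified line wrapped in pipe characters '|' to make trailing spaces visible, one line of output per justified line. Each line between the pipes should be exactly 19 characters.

Answer: |this       universe|
|emerald  been tired|
|golden     mountain|
|wind        display|
|hospital   absolute|
|refreshing      any|
|storm water        |

Derivation:
Line 1: ['this', 'universe'] (min_width=13, slack=6)
Line 2: ['emerald', 'been', 'tired'] (min_width=18, slack=1)
Line 3: ['golden', 'mountain'] (min_width=15, slack=4)
Line 4: ['wind', 'display'] (min_width=12, slack=7)
Line 5: ['hospital', 'absolute'] (min_width=17, slack=2)
Line 6: ['refreshing', 'any'] (min_width=14, slack=5)
Line 7: ['storm', 'water'] (min_width=11, slack=8)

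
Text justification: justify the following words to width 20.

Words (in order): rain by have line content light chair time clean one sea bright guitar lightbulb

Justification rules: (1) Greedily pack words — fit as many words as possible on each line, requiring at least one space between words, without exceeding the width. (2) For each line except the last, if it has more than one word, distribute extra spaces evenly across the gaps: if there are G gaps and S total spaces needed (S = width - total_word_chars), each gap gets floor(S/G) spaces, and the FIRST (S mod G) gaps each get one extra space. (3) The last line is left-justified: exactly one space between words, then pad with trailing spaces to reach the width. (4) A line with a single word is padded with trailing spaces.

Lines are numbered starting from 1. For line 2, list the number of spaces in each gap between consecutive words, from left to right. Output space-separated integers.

Line 1: ['rain', 'by', 'have', 'line'] (min_width=17, slack=3)
Line 2: ['content', 'light', 'chair'] (min_width=19, slack=1)
Line 3: ['time', 'clean', 'one', 'sea'] (min_width=18, slack=2)
Line 4: ['bright', 'guitar'] (min_width=13, slack=7)
Line 5: ['lightbulb'] (min_width=9, slack=11)

Answer: 2 1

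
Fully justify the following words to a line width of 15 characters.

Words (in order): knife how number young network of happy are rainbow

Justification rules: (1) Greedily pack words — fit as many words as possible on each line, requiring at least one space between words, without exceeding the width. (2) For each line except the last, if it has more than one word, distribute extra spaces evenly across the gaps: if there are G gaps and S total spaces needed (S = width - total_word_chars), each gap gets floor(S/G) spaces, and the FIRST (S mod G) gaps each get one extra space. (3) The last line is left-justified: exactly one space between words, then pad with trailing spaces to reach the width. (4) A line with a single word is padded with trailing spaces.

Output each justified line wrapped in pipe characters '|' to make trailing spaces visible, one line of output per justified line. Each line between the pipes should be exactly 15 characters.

Line 1: ['knife', 'how'] (min_width=9, slack=6)
Line 2: ['number', 'young'] (min_width=12, slack=3)
Line 3: ['network', 'of'] (min_width=10, slack=5)
Line 4: ['happy', 'are'] (min_width=9, slack=6)
Line 5: ['rainbow'] (min_width=7, slack=8)

Answer: |knife       how|
|number    young|
|network      of|
|happy       are|
|rainbow        |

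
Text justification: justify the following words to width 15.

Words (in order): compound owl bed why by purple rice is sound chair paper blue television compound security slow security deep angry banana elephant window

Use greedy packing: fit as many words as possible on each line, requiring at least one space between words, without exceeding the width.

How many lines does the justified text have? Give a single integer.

Answer: 11

Derivation:
Line 1: ['compound', 'owl'] (min_width=12, slack=3)
Line 2: ['bed', 'why', 'by'] (min_width=10, slack=5)
Line 3: ['purple', 'rice', 'is'] (min_width=14, slack=1)
Line 4: ['sound', 'chair'] (min_width=11, slack=4)
Line 5: ['paper', 'blue'] (min_width=10, slack=5)
Line 6: ['television'] (min_width=10, slack=5)
Line 7: ['compound'] (min_width=8, slack=7)
Line 8: ['security', 'slow'] (min_width=13, slack=2)
Line 9: ['security', 'deep'] (min_width=13, slack=2)
Line 10: ['angry', 'banana'] (min_width=12, slack=3)
Line 11: ['elephant', 'window'] (min_width=15, slack=0)
Total lines: 11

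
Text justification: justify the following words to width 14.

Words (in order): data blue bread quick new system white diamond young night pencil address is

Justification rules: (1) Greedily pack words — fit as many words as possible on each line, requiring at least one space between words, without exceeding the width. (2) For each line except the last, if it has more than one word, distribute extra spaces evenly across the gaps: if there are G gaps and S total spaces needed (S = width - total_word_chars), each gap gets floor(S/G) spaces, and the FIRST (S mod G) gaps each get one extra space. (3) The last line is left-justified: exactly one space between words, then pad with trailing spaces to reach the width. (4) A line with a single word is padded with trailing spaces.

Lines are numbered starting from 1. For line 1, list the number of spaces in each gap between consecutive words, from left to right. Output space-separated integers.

Answer: 6

Derivation:
Line 1: ['data', 'blue'] (min_width=9, slack=5)
Line 2: ['bread', 'quick'] (min_width=11, slack=3)
Line 3: ['new', 'system'] (min_width=10, slack=4)
Line 4: ['white', 'diamond'] (min_width=13, slack=1)
Line 5: ['young', 'night'] (min_width=11, slack=3)
Line 6: ['pencil', 'address'] (min_width=14, slack=0)
Line 7: ['is'] (min_width=2, slack=12)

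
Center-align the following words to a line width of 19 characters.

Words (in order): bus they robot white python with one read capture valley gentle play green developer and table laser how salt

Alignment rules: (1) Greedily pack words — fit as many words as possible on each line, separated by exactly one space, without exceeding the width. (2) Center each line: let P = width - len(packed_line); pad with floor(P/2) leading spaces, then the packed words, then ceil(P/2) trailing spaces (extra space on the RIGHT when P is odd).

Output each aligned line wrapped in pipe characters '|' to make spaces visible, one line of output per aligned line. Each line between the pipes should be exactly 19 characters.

Line 1: ['bus', 'they', 'robot'] (min_width=14, slack=5)
Line 2: ['white', 'python', 'with'] (min_width=17, slack=2)
Line 3: ['one', 'read', 'capture'] (min_width=16, slack=3)
Line 4: ['valley', 'gentle', 'play'] (min_width=18, slack=1)
Line 5: ['green', 'developer', 'and'] (min_width=19, slack=0)
Line 6: ['table', 'laser', 'how'] (min_width=15, slack=4)
Line 7: ['salt'] (min_width=4, slack=15)

Answer: |  bus they robot   |
| white python with |
| one read capture  |
|valley gentle play |
|green developer and|
|  table laser how  |
|       salt        |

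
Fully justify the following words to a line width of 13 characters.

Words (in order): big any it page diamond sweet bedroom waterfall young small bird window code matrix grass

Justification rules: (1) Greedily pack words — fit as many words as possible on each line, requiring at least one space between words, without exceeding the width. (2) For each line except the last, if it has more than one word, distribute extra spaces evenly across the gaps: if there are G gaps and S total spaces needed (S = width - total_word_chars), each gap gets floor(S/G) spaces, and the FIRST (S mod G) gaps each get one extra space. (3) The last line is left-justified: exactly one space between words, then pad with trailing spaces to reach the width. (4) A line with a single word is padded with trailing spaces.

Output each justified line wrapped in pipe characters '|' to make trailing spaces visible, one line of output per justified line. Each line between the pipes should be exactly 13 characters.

Answer: |big   any  it|
|page  diamond|
|sweet bedroom|
|waterfall    |
|young   small|
|bird   window|
|code   matrix|
|grass        |

Derivation:
Line 1: ['big', 'any', 'it'] (min_width=10, slack=3)
Line 2: ['page', 'diamond'] (min_width=12, slack=1)
Line 3: ['sweet', 'bedroom'] (min_width=13, slack=0)
Line 4: ['waterfall'] (min_width=9, slack=4)
Line 5: ['young', 'small'] (min_width=11, slack=2)
Line 6: ['bird', 'window'] (min_width=11, slack=2)
Line 7: ['code', 'matrix'] (min_width=11, slack=2)
Line 8: ['grass'] (min_width=5, slack=8)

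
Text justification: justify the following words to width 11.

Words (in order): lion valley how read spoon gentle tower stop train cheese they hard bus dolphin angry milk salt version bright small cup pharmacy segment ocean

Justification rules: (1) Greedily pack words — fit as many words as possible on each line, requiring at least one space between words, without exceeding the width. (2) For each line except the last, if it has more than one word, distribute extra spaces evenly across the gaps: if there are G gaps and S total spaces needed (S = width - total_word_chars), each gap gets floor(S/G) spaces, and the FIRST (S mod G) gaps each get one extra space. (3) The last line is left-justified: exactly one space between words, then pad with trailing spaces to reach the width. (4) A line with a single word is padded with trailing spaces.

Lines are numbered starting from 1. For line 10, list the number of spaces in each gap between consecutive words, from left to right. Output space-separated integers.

Answer: 2

Derivation:
Line 1: ['lion', 'valley'] (min_width=11, slack=0)
Line 2: ['how', 'read'] (min_width=8, slack=3)
Line 3: ['spoon'] (min_width=5, slack=6)
Line 4: ['gentle'] (min_width=6, slack=5)
Line 5: ['tower', 'stop'] (min_width=10, slack=1)
Line 6: ['train'] (min_width=5, slack=6)
Line 7: ['cheese', 'they'] (min_width=11, slack=0)
Line 8: ['hard', 'bus'] (min_width=8, slack=3)
Line 9: ['dolphin'] (min_width=7, slack=4)
Line 10: ['angry', 'milk'] (min_width=10, slack=1)
Line 11: ['salt'] (min_width=4, slack=7)
Line 12: ['version'] (min_width=7, slack=4)
Line 13: ['bright'] (min_width=6, slack=5)
Line 14: ['small', 'cup'] (min_width=9, slack=2)
Line 15: ['pharmacy'] (min_width=8, slack=3)
Line 16: ['segment'] (min_width=7, slack=4)
Line 17: ['ocean'] (min_width=5, slack=6)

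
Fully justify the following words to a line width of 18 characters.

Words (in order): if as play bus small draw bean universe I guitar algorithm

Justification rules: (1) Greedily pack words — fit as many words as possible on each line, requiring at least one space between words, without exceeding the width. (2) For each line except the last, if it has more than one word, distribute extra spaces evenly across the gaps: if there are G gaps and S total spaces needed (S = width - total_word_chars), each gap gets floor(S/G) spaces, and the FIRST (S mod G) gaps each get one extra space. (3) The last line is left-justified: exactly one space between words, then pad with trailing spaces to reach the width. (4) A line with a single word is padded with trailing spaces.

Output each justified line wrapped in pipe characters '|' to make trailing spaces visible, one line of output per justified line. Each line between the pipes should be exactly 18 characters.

Line 1: ['if', 'as', 'play', 'bus'] (min_width=14, slack=4)
Line 2: ['small', 'draw', 'bean'] (min_width=15, slack=3)
Line 3: ['universe', 'I', 'guitar'] (min_width=17, slack=1)
Line 4: ['algorithm'] (min_width=9, slack=9)

Answer: |if   as  play  bus|
|small   draw  bean|
|universe  I guitar|
|algorithm         |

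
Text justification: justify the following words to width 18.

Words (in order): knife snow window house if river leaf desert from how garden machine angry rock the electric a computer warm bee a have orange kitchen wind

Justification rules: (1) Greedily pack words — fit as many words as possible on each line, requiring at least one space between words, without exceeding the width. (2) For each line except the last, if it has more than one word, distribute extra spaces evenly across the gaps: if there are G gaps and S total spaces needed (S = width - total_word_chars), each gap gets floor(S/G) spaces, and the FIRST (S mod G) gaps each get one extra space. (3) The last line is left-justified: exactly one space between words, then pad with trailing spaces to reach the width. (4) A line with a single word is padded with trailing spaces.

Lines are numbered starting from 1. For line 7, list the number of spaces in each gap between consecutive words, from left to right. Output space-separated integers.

Answer: 2 1

Derivation:
Line 1: ['knife', 'snow', 'window'] (min_width=17, slack=1)
Line 2: ['house', 'if', 'river'] (min_width=14, slack=4)
Line 3: ['leaf', 'desert', 'from'] (min_width=16, slack=2)
Line 4: ['how', 'garden', 'machine'] (min_width=18, slack=0)
Line 5: ['angry', 'rock', 'the'] (min_width=14, slack=4)
Line 6: ['electric', 'a'] (min_width=10, slack=8)
Line 7: ['computer', 'warm', 'bee'] (min_width=17, slack=1)
Line 8: ['a', 'have', 'orange'] (min_width=13, slack=5)
Line 9: ['kitchen', 'wind'] (min_width=12, slack=6)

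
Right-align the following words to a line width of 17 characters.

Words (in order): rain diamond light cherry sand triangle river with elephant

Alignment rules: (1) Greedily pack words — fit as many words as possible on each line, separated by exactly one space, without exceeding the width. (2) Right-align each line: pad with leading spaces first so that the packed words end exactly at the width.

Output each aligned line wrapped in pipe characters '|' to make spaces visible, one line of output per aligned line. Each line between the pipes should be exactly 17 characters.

Answer: |     rain diamond|
|light cherry sand|
|   triangle river|
|    with elephant|

Derivation:
Line 1: ['rain', 'diamond'] (min_width=12, slack=5)
Line 2: ['light', 'cherry', 'sand'] (min_width=17, slack=0)
Line 3: ['triangle', 'river'] (min_width=14, slack=3)
Line 4: ['with', 'elephant'] (min_width=13, slack=4)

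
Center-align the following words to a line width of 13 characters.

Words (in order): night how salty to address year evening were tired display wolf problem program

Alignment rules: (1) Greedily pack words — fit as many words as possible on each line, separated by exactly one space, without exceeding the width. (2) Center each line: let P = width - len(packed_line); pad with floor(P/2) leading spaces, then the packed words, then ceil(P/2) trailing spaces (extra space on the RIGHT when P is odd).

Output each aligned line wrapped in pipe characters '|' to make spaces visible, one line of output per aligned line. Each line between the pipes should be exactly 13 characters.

Line 1: ['night', 'how'] (min_width=9, slack=4)
Line 2: ['salty', 'to'] (min_width=8, slack=5)
Line 3: ['address', 'year'] (min_width=12, slack=1)
Line 4: ['evening', 'were'] (min_width=12, slack=1)
Line 5: ['tired', 'display'] (min_width=13, slack=0)
Line 6: ['wolf', 'problem'] (min_width=12, slack=1)
Line 7: ['program'] (min_width=7, slack=6)

Answer: |  night how  |
|  salty to   |
|address year |
|evening were |
|tired display|
|wolf problem |
|   program   |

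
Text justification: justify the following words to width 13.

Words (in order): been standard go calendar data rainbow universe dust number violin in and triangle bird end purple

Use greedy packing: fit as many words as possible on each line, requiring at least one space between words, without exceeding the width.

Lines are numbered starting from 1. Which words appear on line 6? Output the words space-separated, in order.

Answer: in and

Derivation:
Line 1: ['been', 'standard'] (min_width=13, slack=0)
Line 2: ['go', 'calendar'] (min_width=11, slack=2)
Line 3: ['data', 'rainbow'] (min_width=12, slack=1)
Line 4: ['universe', 'dust'] (min_width=13, slack=0)
Line 5: ['number', 'violin'] (min_width=13, slack=0)
Line 6: ['in', 'and'] (min_width=6, slack=7)
Line 7: ['triangle', 'bird'] (min_width=13, slack=0)
Line 8: ['end', 'purple'] (min_width=10, slack=3)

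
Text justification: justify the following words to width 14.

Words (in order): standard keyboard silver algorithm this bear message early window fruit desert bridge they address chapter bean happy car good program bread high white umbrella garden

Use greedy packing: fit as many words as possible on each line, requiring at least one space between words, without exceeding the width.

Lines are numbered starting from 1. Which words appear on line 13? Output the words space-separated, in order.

Line 1: ['standard'] (min_width=8, slack=6)
Line 2: ['keyboard'] (min_width=8, slack=6)
Line 3: ['silver'] (min_width=6, slack=8)
Line 4: ['algorithm', 'this'] (min_width=14, slack=0)
Line 5: ['bear', 'message'] (min_width=12, slack=2)
Line 6: ['early', 'window'] (min_width=12, slack=2)
Line 7: ['fruit', 'desert'] (min_width=12, slack=2)
Line 8: ['bridge', 'they'] (min_width=11, slack=3)
Line 9: ['address'] (min_width=7, slack=7)
Line 10: ['chapter', 'bean'] (min_width=12, slack=2)
Line 11: ['happy', 'car', 'good'] (min_width=14, slack=0)
Line 12: ['program', 'bread'] (min_width=13, slack=1)
Line 13: ['high', 'white'] (min_width=10, slack=4)
Line 14: ['umbrella'] (min_width=8, slack=6)
Line 15: ['garden'] (min_width=6, slack=8)

Answer: high white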